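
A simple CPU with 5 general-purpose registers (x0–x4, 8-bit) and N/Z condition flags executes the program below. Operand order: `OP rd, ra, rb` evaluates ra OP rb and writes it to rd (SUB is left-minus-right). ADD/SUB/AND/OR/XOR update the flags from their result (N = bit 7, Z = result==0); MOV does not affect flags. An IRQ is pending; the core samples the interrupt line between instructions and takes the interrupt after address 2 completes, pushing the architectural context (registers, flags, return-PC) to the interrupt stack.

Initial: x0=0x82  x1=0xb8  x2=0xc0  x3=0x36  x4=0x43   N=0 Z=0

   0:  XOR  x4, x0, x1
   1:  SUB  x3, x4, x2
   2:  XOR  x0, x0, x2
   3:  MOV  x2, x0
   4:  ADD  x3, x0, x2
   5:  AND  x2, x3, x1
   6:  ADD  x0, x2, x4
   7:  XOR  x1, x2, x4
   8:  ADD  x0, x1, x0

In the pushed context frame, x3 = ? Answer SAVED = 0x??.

SAVED = 0x7a

after  0: x0=0x82 x1=0xb8 x2=0xc0 x3=0x36 x4=0x3a  N=0 Z=0
after  1: x0=0x82 x1=0xb8 x2=0xc0 x3=0x7a x4=0x3a  N=0 Z=0
after  2: x0=0x42 x1=0xb8 x2=0xc0 x3=0x7a x4=0x3a  N=0 Z=0
-- IRQ taken; context saved, return-PC = 3 --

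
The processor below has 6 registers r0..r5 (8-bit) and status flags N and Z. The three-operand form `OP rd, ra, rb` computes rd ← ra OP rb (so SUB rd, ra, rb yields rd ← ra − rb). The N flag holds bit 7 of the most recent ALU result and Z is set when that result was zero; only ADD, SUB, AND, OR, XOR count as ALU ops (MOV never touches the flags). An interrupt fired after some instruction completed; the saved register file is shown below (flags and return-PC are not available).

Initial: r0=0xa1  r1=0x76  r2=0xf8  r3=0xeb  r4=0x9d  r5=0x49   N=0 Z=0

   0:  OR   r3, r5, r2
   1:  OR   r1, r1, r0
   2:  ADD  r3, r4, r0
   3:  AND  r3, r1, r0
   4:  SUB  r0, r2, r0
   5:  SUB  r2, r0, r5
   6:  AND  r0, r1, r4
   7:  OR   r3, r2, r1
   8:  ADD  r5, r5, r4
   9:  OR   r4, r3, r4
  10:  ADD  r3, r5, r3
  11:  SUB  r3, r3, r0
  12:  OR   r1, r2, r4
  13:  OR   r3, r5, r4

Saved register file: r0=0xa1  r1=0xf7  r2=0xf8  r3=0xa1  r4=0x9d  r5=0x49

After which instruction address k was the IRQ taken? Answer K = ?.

K = 3

after  0: r0=0xa1 r1=0x76 r2=0xf8 r3=0xf9 r4=0x9d r5=0x49  N=1 Z=0
after  1: r0=0xa1 r1=0xf7 r2=0xf8 r3=0xf9 r4=0x9d r5=0x49  N=1 Z=0
after  2: r0=0xa1 r1=0xf7 r2=0xf8 r3=0x3e r4=0x9d r5=0x49  N=0 Z=0
after  3: r0=0xa1 r1=0xf7 r2=0xf8 r3=0xa1 r4=0x9d r5=0x49  N=1 Z=0
-- IRQ taken; context saved, return-PC = 4 --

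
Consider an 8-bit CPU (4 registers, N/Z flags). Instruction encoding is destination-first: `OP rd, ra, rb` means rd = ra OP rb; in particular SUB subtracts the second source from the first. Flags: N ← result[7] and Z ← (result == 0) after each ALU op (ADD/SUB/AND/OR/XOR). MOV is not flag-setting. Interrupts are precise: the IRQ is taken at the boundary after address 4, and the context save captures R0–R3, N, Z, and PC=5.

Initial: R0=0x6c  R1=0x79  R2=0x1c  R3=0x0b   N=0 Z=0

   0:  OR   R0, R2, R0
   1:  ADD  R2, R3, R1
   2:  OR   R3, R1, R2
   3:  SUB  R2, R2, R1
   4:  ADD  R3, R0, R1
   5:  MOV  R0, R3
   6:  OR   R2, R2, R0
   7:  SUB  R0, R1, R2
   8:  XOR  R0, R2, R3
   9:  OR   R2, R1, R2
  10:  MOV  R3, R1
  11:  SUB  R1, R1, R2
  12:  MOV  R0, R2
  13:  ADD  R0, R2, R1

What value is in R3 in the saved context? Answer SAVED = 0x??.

SAVED = 0xf5

after  0: R0=0x7c R1=0x79 R2=0x1c R3=0x0b  N=0 Z=0
after  1: R0=0x7c R1=0x79 R2=0x84 R3=0x0b  N=1 Z=0
after  2: R0=0x7c R1=0x79 R2=0x84 R3=0xfd  N=1 Z=0
after  3: R0=0x7c R1=0x79 R2=0x0b R3=0xfd  N=0 Z=0
after  4: R0=0x7c R1=0x79 R2=0x0b R3=0xf5  N=1 Z=0
-- IRQ taken; context saved, return-PC = 5 --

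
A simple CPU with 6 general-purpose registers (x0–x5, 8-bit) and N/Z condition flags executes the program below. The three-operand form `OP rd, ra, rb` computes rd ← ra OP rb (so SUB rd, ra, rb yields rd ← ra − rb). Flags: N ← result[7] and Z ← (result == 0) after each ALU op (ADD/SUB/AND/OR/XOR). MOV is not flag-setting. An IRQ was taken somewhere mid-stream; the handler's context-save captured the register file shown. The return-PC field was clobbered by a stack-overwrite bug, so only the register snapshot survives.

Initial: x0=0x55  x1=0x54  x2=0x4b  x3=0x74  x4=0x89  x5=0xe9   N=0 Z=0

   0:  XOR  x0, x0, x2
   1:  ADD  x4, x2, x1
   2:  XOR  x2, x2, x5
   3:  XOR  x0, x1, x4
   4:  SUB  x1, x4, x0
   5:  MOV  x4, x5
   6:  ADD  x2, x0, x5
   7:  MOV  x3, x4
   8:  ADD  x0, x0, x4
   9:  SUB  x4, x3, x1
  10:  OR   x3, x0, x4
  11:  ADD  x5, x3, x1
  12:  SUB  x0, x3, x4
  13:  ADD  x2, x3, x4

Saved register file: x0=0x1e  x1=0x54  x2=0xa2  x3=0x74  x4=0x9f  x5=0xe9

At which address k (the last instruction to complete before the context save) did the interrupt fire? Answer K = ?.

after  0: x0=0x1e x1=0x54 x2=0x4b x3=0x74 x4=0x89 x5=0xe9  N=0 Z=0
after  1: x0=0x1e x1=0x54 x2=0x4b x3=0x74 x4=0x9f x5=0xe9  N=1 Z=0
after  2: x0=0x1e x1=0x54 x2=0xa2 x3=0x74 x4=0x9f x5=0xe9  N=1 Z=0
-- IRQ taken; context saved, return-PC = 3 --

K = 2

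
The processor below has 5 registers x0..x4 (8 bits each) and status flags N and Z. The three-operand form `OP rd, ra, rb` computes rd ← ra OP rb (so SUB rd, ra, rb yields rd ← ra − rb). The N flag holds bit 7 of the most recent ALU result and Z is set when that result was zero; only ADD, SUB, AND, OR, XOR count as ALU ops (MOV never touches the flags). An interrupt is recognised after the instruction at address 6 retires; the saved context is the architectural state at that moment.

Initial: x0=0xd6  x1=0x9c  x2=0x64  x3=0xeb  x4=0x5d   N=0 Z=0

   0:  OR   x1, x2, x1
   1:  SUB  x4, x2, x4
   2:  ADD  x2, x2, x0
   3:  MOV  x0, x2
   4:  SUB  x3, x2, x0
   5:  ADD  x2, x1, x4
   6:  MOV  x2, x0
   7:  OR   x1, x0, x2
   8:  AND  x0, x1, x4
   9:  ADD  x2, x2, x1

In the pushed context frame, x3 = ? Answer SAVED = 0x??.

SAVED = 0x00

after  0: x0=0xd6 x1=0xfc x2=0x64 x3=0xeb x4=0x5d  N=1 Z=0
after  1: x0=0xd6 x1=0xfc x2=0x64 x3=0xeb x4=0x07  N=0 Z=0
after  2: x0=0xd6 x1=0xfc x2=0x3a x3=0xeb x4=0x07  N=0 Z=0
after  3: x0=0x3a x1=0xfc x2=0x3a x3=0xeb x4=0x07  N=0 Z=0
after  4: x0=0x3a x1=0xfc x2=0x3a x3=0x00 x4=0x07  N=0 Z=1
after  5: x0=0x3a x1=0xfc x2=0x03 x3=0x00 x4=0x07  N=0 Z=0
after  6: x0=0x3a x1=0xfc x2=0x3a x3=0x00 x4=0x07  N=0 Z=0
-- IRQ taken; context saved, return-PC = 7 --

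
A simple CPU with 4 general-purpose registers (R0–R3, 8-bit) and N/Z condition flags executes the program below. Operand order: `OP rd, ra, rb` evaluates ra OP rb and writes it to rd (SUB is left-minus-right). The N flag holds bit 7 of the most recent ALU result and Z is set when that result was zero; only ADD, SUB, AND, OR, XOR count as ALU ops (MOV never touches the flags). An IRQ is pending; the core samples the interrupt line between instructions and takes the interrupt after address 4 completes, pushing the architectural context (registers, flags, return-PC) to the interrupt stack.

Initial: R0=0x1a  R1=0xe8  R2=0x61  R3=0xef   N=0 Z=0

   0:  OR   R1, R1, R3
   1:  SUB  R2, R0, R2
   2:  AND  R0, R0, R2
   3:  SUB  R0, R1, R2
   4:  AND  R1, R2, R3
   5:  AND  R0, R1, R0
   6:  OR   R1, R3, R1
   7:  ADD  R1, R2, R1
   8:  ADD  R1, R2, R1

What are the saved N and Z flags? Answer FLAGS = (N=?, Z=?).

after  0: R0=0x1a R1=0xef R2=0x61 R3=0xef  N=1 Z=0
after  1: R0=0x1a R1=0xef R2=0xb9 R3=0xef  N=1 Z=0
after  2: R0=0x18 R1=0xef R2=0xb9 R3=0xef  N=0 Z=0
after  3: R0=0x36 R1=0xef R2=0xb9 R3=0xef  N=0 Z=0
after  4: R0=0x36 R1=0xa9 R2=0xb9 R3=0xef  N=1 Z=0
-- IRQ taken; context saved, return-PC = 5 --

FLAGS = (N=1, Z=0)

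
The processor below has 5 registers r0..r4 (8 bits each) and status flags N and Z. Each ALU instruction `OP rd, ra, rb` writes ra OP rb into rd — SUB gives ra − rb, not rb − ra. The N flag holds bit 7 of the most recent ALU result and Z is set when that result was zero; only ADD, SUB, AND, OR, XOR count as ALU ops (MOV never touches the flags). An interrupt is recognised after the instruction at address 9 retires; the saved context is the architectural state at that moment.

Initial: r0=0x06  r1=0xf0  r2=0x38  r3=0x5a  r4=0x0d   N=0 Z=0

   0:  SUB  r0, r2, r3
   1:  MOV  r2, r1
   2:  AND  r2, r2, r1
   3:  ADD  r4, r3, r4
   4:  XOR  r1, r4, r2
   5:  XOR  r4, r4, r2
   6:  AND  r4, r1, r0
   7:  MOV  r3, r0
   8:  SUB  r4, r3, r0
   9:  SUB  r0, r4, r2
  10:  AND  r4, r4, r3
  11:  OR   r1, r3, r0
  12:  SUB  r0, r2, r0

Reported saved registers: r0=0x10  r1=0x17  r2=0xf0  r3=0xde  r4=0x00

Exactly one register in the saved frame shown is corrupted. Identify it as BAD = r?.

after  0: r0=0xde r1=0xf0 r2=0x38 r3=0x5a r4=0x0d  N=1 Z=0
after  1: r0=0xde r1=0xf0 r2=0xf0 r3=0x5a r4=0x0d  N=1 Z=0
after  2: r0=0xde r1=0xf0 r2=0xf0 r3=0x5a r4=0x0d  N=1 Z=0
after  3: r0=0xde r1=0xf0 r2=0xf0 r3=0x5a r4=0x67  N=0 Z=0
after  4: r0=0xde r1=0x97 r2=0xf0 r3=0x5a r4=0x67  N=1 Z=0
after  5: r0=0xde r1=0x97 r2=0xf0 r3=0x5a r4=0x97  N=1 Z=0
after  6: r0=0xde r1=0x97 r2=0xf0 r3=0x5a r4=0x96  N=1 Z=0
after  7: r0=0xde r1=0x97 r2=0xf0 r3=0xde r4=0x96  N=1 Z=0
after  8: r0=0xde r1=0x97 r2=0xf0 r3=0xde r4=0x00  N=0 Z=1
after  9: r0=0x10 r1=0x97 r2=0xf0 r3=0xde r4=0x00  N=0 Z=0
-- IRQ taken; context saved, return-PC = 10 --
mismatch: r1: reported 0x17 vs actual 0x97

BAD = r1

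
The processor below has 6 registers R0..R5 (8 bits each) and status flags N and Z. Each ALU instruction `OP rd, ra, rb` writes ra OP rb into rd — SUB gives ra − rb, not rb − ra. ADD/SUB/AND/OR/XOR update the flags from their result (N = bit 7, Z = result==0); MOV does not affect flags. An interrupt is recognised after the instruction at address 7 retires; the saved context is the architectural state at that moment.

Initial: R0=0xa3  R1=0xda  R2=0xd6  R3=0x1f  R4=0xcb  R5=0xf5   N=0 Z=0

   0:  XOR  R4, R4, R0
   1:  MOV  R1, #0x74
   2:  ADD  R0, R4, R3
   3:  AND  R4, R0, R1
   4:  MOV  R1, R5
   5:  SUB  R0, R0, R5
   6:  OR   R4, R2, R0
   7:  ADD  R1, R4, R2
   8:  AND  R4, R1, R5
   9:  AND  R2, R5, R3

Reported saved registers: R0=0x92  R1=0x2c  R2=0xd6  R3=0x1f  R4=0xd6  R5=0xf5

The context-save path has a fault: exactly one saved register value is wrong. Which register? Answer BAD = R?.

after  0: R0=0xa3 R1=0xda R2=0xd6 R3=0x1f R4=0x68 R5=0xf5  N=0 Z=0
after  1: R0=0xa3 R1=0x74 R2=0xd6 R3=0x1f R4=0x68 R5=0xf5  N=0 Z=0
after  2: R0=0x87 R1=0x74 R2=0xd6 R3=0x1f R4=0x68 R5=0xf5  N=1 Z=0
after  3: R0=0x87 R1=0x74 R2=0xd6 R3=0x1f R4=0x04 R5=0xf5  N=0 Z=0
after  4: R0=0x87 R1=0xf5 R2=0xd6 R3=0x1f R4=0x04 R5=0xf5  N=0 Z=0
after  5: R0=0x92 R1=0xf5 R2=0xd6 R3=0x1f R4=0x04 R5=0xf5  N=1 Z=0
after  6: R0=0x92 R1=0xf5 R2=0xd6 R3=0x1f R4=0xd6 R5=0xf5  N=1 Z=0
after  7: R0=0x92 R1=0xac R2=0xd6 R3=0x1f R4=0xd6 R5=0xf5  N=1 Z=0
-- IRQ taken; context saved, return-PC = 8 --
mismatch: R1: reported 0x2c vs actual 0xac

BAD = R1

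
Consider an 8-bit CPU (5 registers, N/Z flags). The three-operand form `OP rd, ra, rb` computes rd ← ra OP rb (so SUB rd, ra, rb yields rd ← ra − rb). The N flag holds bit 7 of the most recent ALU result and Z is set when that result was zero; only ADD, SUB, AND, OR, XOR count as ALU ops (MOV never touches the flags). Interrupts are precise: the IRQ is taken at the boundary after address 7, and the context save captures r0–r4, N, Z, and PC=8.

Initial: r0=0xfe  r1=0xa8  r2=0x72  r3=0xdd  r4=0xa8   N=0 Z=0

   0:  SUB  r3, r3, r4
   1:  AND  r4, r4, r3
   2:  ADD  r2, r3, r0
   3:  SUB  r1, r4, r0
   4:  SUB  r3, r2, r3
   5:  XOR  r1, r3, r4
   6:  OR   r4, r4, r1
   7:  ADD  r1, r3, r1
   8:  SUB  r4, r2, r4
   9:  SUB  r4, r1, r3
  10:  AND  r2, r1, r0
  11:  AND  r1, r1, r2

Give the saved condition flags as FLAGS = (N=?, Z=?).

after  0: r0=0xfe r1=0xa8 r2=0x72 r3=0x35 r4=0xa8  N=0 Z=0
after  1: r0=0xfe r1=0xa8 r2=0x72 r3=0x35 r4=0x20  N=0 Z=0
after  2: r0=0xfe r1=0xa8 r2=0x33 r3=0x35 r4=0x20  N=0 Z=0
after  3: r0=0xfe r1=0x22 r2=0x33 r3=0x35 r4=0x20  N=0 Z=0
after  4: r0=0xfe r1=0x22 r2=0x33 r3=0xfe r4=0x20  N=1 Z=0
after  5: r0=0xfe r1=0xde r2=0x33 r3=0xfe r4=0x20  N=1 Z=0
after  6: r0=0xfe r1=0xde r2=0x33 r3=0xfe r4=0xfe  N=1 Z=0
after  7: r0=0xfe r1=0xdc r2=0x33 r3=0xfe r4=0xfe  N=1 Z=0
-- IRQ taken; context saved, return-PC = 8 --

FLAGS = (N=1, Z=0)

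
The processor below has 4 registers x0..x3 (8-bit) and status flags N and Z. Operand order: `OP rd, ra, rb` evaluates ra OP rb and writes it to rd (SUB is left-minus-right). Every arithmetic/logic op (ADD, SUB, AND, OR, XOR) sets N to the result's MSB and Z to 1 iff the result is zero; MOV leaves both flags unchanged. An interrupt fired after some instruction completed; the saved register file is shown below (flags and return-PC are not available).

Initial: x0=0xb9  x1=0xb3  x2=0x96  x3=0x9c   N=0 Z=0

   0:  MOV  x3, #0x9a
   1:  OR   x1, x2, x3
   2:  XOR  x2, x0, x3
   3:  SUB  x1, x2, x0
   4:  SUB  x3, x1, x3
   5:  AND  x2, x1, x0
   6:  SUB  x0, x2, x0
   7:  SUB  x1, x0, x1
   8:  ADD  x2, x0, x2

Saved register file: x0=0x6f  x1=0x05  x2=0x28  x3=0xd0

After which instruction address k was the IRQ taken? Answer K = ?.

after  0: x0=0xb9 x1=0xb3 x2=0x96 x3=0x9a  N=0 Z=0
after  1: x0=0xb9 x1=0x9e x2=0x96 x3=0x9a  N=1 Z=0
after  2: x0=0xb9 x1=0x9e x2=0x23 x3=0x9a  N=0 Z=0
after  3: x0=0xb9 x1=0x6a x2=0x23 x3=0x9a  N=0 Z=0
after  4: x0=0xb9 x1=0x6a x2=0x23 x3=0xd0  N=1 Z=0
after  5: x0=0xb9 x1=0x6a x2=0x28 x3=0xd0  N=0 Z=0
after  6: x0=0x6f x1=0x6a x2=0x28 x3=0xd0  N=0 Z=0
after  7: x0=0x6f x1=0x05 x2=0x28 x3=0xd0  N=0 Z=0
-- IRQ taken; context saved, return-PC = 8 --

K = 7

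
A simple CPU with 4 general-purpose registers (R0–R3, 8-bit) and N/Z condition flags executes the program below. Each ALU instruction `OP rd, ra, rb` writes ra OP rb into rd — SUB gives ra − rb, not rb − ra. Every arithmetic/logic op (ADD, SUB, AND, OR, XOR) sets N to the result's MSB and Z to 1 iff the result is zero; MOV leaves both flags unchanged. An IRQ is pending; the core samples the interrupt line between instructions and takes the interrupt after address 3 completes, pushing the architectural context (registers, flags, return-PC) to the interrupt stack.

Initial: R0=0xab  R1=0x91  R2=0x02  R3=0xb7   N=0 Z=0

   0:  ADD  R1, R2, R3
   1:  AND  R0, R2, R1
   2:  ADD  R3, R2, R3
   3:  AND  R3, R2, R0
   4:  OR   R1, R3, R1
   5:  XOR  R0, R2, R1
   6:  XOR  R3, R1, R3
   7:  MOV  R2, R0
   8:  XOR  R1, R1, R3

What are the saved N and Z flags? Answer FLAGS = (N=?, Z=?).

after  0: R0=0xab R1=0xb9 R2=0x02 R3=0xb7  N=1 Z=0
after  1: R0=0x00 R1=0xb9 R2=0x02 R3=0xb7  N=0 Z=1
after  2: R0=0x00 R1=0xb9 R2=0x02 R3=0xb9  N=1 Z=0
after  3: R0=0x00 R1=0xb9 R2=0x02 R3=0x00  N=0 Z=1
-- IRQ taken; context saved, return-PC = 4 --

FLAGS = (N=0, Z=1)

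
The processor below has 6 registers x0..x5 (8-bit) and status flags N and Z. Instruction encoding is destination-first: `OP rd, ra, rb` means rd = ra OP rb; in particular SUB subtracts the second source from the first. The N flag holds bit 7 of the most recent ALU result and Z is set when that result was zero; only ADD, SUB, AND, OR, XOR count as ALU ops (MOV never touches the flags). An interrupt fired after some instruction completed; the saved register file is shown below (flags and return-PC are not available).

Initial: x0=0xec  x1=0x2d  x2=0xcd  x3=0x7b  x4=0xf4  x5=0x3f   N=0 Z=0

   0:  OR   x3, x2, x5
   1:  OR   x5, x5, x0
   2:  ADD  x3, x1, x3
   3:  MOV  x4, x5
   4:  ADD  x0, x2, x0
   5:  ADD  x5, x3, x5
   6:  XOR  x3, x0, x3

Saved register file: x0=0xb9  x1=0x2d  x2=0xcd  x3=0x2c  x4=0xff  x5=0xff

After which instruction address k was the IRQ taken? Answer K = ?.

after  0: x0=0xec x1=0x2d x2=0xcd x3=0xff x4=0xf4 x5=0x3f  N=1 Z=0
after  1: x0=0xec x1=0x2d x2=0xcd x3=0xff x4=0xf4 x5=0xff  N=1 Z=0
after  2: x0=0xec x1=0x2d x2=0xcd x3=0x2c x4=0xf4 x5=0xff  N=0 Z=0
after  3: x0=0xec x1=0x2d x2=0xcd x3=0x2c x4=0xff x5=0xff  N=0 Z=0
after  4: x0=0xb9 x1=0x2d x2=0xcd x3=0x2c x4=0xff x5=0xff  N=1 Z=0
-- IRQ taken; context saved, return-PC = 5 --

K = 4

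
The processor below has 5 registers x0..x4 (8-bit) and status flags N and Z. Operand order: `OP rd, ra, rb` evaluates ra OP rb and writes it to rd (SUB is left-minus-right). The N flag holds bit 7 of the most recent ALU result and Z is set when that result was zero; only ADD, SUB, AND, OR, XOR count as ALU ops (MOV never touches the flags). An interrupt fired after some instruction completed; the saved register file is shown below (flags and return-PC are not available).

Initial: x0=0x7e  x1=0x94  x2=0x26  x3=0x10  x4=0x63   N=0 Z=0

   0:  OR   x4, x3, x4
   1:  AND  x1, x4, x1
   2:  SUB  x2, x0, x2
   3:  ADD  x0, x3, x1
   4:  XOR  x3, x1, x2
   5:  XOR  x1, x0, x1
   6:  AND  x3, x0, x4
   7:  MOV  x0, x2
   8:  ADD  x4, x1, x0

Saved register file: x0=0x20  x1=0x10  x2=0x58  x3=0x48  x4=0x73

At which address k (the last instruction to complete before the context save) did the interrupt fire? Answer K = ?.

after  0: x0=0x7e x1=0x94 x2=0x26 x3=0x10 x4=0x73  N=0 Z=0
after  1: x0=0x7e x1=0x10 x2=0x26 x3=0x10 x4=0x73  N=0 Z=0
after  2: x0=0x7e x1=0x10 x2=0x58 x3=0x10 x4=0x73  N=0 Z=0
after  3: x0=0x20 x1=0x10 x2=0x58 x3=0x10 x4=0x73  N=0 Z=0
after  4: x0=0x20 x1=0x10 x2=0x58 x3=0x48 x4=0x73  N=0 Z=0
-- IRQ taken; context saved, return-PC = 5 --

K = 4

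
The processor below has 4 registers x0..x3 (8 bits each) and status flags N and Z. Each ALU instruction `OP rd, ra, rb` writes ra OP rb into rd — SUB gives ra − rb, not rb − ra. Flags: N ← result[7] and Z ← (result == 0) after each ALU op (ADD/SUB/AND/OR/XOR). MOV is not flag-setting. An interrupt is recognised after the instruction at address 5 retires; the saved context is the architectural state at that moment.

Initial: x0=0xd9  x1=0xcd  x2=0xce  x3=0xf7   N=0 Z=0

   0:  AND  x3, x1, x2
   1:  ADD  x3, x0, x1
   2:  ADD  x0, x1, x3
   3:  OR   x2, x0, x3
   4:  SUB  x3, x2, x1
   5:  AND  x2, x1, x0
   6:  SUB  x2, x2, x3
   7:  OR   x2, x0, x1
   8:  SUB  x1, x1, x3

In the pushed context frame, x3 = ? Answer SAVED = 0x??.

after  0: x0=0xd9 x1=0xcd x2=0xce x3=0xcc  N=1 Z=0
after  1: x0=0xd9 x1=0xcd x2=0xce x3=0xa6  N=1 Z=0
after  2: x0=0x73 x1=0xcd x2=0xce x3=0xa6  N=0 Z=0
after  3: x0=0x73 x1=0xcd x2=0xf7 x3=0xa6  N=1 Z=0
after  4: x0=0x73 x1=0xcd x2=0xf7 x3=0x2a  N=0 Z=0
after  5: x0=0x73 x1=0xcd x2=0x41 x3=0x2a  N=0 Z=0
-- IRQ taken; context saved, return-PC = 6 --

SAVED = 0x2a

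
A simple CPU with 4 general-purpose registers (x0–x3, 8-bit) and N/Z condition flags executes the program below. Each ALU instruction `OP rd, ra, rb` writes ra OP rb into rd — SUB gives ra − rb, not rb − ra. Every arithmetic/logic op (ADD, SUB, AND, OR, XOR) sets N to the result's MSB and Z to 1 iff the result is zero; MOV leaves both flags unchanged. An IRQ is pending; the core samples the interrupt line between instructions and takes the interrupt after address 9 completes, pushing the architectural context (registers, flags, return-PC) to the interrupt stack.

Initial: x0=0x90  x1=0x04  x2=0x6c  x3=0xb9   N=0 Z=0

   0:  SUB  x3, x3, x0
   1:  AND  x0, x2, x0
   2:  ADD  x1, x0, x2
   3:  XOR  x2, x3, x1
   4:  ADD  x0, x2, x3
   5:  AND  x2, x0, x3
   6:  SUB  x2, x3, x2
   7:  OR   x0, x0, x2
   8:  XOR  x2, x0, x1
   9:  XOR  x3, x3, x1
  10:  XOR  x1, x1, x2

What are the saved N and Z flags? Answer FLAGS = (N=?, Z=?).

FLAGS = (N=0, Z=0)

after  0: x0=0x90 x1=0x04 x2=0x6c x3=0x29  N=0 Z=0
after  1: x0=0x00 x1=0x04 x2=0x6c x3=0x29  N=0 Z=1
after  2: x0=0x00 x1=0x6c x2=0x6c x3=0x29  N=0 Z=0
after  3: x0=0x00 x1=0x6c x2=0x45 x3=0x29  N=0 Z=0
after  4: x0=0x6e x1=0x6c x2=0x45 x3=0x29  N=0 Z=0
after  5: x0=0x6e x1=0x6c x2=0x28 x3=0x29  N=0 Z=0
after  6: x0=0x6e x1=0x6c x2=0x01 x3=0x29  N=0 Z=0
after  7: x0=0x6f x1=0x6c x2=0x01 x3=0x29  N=0 Z=0
after  8: x0=0x6f x1=0x6c x2=0x03 x3=0x29  N=0 Z=0
after  9: x0=0x6f x1=0x6c x2=0x03 x3=0x45  N=0 Z=0
-- IRQ taken; context saved, return-PC = 10 --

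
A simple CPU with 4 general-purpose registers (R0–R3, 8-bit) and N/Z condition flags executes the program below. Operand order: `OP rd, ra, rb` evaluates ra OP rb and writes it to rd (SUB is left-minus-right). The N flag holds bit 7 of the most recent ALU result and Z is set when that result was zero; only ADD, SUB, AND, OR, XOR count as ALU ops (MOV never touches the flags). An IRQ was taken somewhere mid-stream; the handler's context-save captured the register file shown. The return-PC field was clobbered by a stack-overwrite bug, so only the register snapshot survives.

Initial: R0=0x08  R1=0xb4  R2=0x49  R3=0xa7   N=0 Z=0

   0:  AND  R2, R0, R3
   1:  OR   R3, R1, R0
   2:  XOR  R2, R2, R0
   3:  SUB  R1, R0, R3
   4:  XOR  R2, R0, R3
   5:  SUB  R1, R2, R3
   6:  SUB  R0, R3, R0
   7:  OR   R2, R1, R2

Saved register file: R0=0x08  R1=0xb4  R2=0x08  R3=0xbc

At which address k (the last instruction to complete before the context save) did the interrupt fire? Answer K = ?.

after  0: R0=0x08 R1=0xb4 R2=0x00 R3=0xa7  N=0 Z=1
after  1: R0=0x08 R1=0xb4 R2=0x00 R3=0xbc  N=1 Z=0
after  2: R0=0x08 R1=0xb4 R2=0x08 R3=0xbc  N=0 Z=0
-- IRQ taken; context saved, return-PC = 3 --

K = 2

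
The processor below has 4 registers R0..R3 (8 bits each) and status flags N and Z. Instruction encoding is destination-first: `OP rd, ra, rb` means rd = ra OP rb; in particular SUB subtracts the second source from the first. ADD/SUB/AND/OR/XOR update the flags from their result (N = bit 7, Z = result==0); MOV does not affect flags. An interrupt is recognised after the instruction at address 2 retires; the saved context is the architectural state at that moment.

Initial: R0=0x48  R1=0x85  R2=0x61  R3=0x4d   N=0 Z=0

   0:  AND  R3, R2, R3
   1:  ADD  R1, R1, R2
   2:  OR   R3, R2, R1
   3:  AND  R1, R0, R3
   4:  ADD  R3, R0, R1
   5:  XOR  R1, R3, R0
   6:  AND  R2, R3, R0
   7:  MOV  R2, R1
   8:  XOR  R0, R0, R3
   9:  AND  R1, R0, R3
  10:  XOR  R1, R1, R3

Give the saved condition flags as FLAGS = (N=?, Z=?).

FLAGS = (N=1, Z=0)

after  0: R0=0x48 R1=0x85 R2=0x61 R3=0x41  N=0 Z=0
after  1: R0=0x48 R1=0xe6 R2=0x61 R3=0x41  N=1 Z=0
after  2: R0=0x48 R1=0xe6 R2=0x61 R3=0xe7  N=1 Z=0
-- IRQ taken; context saved, return-PC = 3 --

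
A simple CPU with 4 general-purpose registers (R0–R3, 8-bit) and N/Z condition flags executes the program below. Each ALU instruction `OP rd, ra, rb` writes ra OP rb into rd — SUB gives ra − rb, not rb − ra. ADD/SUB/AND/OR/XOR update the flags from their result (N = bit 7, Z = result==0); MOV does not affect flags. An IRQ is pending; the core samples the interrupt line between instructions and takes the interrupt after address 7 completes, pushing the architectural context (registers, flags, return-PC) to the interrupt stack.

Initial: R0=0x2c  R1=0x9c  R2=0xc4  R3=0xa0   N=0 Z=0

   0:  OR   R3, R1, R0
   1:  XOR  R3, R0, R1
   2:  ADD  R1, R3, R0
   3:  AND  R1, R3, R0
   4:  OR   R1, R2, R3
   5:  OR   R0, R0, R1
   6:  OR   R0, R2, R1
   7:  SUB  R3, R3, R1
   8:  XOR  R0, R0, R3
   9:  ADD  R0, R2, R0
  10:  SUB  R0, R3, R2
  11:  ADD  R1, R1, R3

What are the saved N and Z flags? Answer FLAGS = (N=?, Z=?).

after  0: R0=0x2c R1=0x9c R2=0xc4 R3=0xbc  N=1 Z=0
after  1: R0=0x2c R1=0x9c R2=0xc4 R3=0xb0  N=1 Z=0
after  2: R0=0x2c R1=0xdc R2=0xc4 R3=0xb0  N=1 Z=0
after  3: R0=0x2c R1=0x20 R2=0xc4 R3=0xb0  N=0 Z=0
after  4: R0=0x2c R1=0xf4 R2=0xc4 R3=0xb0  N=1 Z=0
after  5: R0=0xfc R1=0xf4 R2=0xc4 R3=0xb0  N=1 Z=0
after  6: R0=0xf4 R1=0xf4 R2=0xc4 R3=0xb0  N=1 Z=0
after  7: R0=0xf4 R1=0xf4 R2=0xc4 R3=0xbc  N=1 Z=0
-- IRQ taken; context saved, return-PC = 8 --

FLAGS = (N=1, Z=0)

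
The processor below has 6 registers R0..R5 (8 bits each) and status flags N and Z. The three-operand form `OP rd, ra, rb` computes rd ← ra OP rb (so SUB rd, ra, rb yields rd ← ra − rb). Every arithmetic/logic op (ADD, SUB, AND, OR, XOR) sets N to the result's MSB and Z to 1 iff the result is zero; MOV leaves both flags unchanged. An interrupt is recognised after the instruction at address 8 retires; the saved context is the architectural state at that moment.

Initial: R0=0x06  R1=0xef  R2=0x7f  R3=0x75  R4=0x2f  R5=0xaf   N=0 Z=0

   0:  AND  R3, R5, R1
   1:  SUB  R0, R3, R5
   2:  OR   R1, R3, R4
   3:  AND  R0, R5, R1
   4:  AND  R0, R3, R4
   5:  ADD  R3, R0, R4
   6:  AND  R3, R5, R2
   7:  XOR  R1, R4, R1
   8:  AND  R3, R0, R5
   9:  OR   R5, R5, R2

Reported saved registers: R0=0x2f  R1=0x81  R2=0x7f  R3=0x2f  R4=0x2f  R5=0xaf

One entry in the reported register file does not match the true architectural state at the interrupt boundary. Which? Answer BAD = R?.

after  0: R0=0x06 R1=0xef R2=0x7f R3=0xaf R4=0x2f R5=0xaf  N=1 Z=0
after  1: R0=0x00 R1=0xef R2=0x7f R3=0xaf R4=0x2f R5=0xaf  N=0 Z=1
after  2: R0=0x00 R1=0xaf R2=0x7f R3=0xaf R4=0x2f R5=0xaf  N=1 Z=0
after  3: R0=0xaf R1=0xaf R2=0x7f R3=0xaf R4=0x2f R5=0xaf  N=1 Z=0
after  4: R0=0x2f R1=0xaf R2=0x7f R3=0xaf R4=0x2f R5=0xaf  N=0 Z=0
after  5: R0=0x2f R1=0xaf R2=0x7f R3=0x5e R4=0x2f R5=0xaf  N=0 Z=0
after  6: R0=0x2f R1=0xaf R2=0x7f R3=0x2f R4=0x2f R5=0xaf  N=0 Z=0
after  7: R0=0x2f R1=0x80 R2=0x7f R3=0x2f R4=0x2f R5=0xaf  N=1 Z=0
after  8: R0=0x2f R1=0x80 R2=0x7f R3=0x2f R4=0x2f R5=0xaf  N=0 Z=0
-- IRQ taken; context saved, return-PC = 9 --
mismatch: R1: reported 0x81 vs actual 0x80

BAD = R1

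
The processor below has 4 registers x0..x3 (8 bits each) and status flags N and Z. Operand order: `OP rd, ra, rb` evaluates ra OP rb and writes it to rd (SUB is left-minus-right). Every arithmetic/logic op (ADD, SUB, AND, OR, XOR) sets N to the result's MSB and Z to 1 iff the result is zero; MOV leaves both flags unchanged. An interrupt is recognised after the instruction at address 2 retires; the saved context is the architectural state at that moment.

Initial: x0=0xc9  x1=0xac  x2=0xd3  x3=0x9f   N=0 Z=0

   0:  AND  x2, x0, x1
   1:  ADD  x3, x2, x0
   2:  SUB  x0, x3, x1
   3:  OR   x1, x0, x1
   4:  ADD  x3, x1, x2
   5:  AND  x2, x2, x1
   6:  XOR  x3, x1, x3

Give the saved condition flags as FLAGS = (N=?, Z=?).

after  0: x0=0xc9 x1=0xac x2=0x88 x3=0x9f  N=1 Z=0
after  1: x0=0xc9 x1=0xac x2=0x88 x3=0x51  N=0 Z=0
after  2: x0=0xa5 x1=0xac x2=0x88 x3=0x51  N=1 Z=0
-- IRQ taken; context saved, return-PC = 3 --

FLAGS = (N=1, Z=0)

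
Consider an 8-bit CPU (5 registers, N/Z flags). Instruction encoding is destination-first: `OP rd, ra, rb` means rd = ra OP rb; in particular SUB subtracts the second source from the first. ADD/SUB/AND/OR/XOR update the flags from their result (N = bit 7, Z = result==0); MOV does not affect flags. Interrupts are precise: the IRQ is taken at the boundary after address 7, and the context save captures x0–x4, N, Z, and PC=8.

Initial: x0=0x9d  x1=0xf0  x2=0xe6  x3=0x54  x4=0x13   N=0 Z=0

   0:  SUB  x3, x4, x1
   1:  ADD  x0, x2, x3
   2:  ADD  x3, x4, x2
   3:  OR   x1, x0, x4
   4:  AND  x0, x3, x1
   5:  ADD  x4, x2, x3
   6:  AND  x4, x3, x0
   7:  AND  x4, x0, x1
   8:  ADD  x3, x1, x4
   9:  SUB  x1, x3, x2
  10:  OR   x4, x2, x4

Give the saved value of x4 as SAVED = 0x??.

SAVED = 0x19

after  0: x0=0x9d x1=0xf0 x2=0xe6 x3=0x23 x4=0x13  N=0 Z=0
after  1: x0=0x09 x1=0xf0 x2=0xe6 x3=0x23 x4=0x13  N=0 Z=0
after  2: x0=0x09 x1=0xf0 x2=0xe6 x3=0xf9 x4=0x13  N=1 Z=0
after  3: x0=0x09 x1=0x1b x2=0xe6 x3=0xf9 x4=0x13  N=0 Z=0
after  4: x0=0x19 x1=0x1b x2=0xe6 x3=0xf9 x4=0x13  N=0 Z=0
after  5: x0=0x19 x1=0x1b x2=0xe6 x3=0xf9 x4=0xdf  N=1 Z=0
after  6: x0=0x19 x1=0x1b x2=0xe6 x3=0xf9 x4=0x19  N=0 Z=0
after  7: x0=0x19 x1=0x1b x2=0xe6 x3=0xf9 x4=0x19  N=0 Z=0
-- IRQ taken; context saved, return-PC = 8 --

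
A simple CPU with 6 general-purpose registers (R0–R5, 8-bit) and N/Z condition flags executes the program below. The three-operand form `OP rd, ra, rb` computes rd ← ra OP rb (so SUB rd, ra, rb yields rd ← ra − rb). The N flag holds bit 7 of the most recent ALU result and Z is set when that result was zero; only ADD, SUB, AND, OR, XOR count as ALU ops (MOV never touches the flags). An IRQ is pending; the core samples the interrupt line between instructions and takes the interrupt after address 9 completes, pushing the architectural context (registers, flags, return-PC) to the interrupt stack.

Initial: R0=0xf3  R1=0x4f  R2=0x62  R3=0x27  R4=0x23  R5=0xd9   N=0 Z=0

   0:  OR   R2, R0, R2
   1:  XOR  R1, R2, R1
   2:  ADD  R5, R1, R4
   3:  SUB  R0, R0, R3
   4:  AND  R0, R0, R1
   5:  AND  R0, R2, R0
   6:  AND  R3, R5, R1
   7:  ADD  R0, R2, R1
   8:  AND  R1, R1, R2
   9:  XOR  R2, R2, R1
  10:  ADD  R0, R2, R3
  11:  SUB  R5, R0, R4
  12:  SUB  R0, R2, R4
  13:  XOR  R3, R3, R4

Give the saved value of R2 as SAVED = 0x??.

SAVED = 0x43

after  0: R0=0xf3 R1=0x4f R2=0xf3 R3=0x27 R4=0x23 R5=0xd9  N=1 Z=0
after  1: R0=0xf3 R1=0xbc R2=0xf3 R3=0x27 R4=0x23 R5=0xd9  N=1 Z=0
after  2: R0=0xf3 R1=0xbc R2=0xf3 R3=0x27 R4=0x23 R5=0xdf  N=1 Z=0
after  3: R0=0xcc R1=0xbc R2=0xf3 R3=0x27 R4=0x23 R5=0xdf  N=1 Z=0
after  4: R0=0x8c R1=0xbc R2=0xf3 R3=0x27 R4=0x23 R5=0xdf  N=1 Z=0
after  5: R0=0x80 R1=0xbc R2=0xf3 R3=0x27 R4=0x23 R5=0xdf  N=1 Z=0
after  6: R0=0x80 R1=0xbc R2=0xf3 R3=0x9c R4=0x23 R5=0xdf  N=1 Z=0
after  7: R0=0xaf R1=0xbc R2=0xf3 R3=0x9c R4=0x23 R5=0xdf  N=1 Z=0
after  8: R0=0xaf R1=0xb0 R2=0xf3 R3=0x9c R4=0x23 R5=0xdf  N=1 Z=0
after  9: R0=0xaf R1=0xb0 R2=0x43 R3=0x9c R4=0x23 R5=0xdf  N=0 Z=0
-- IRQ taken; context saved, return-PC = 10 --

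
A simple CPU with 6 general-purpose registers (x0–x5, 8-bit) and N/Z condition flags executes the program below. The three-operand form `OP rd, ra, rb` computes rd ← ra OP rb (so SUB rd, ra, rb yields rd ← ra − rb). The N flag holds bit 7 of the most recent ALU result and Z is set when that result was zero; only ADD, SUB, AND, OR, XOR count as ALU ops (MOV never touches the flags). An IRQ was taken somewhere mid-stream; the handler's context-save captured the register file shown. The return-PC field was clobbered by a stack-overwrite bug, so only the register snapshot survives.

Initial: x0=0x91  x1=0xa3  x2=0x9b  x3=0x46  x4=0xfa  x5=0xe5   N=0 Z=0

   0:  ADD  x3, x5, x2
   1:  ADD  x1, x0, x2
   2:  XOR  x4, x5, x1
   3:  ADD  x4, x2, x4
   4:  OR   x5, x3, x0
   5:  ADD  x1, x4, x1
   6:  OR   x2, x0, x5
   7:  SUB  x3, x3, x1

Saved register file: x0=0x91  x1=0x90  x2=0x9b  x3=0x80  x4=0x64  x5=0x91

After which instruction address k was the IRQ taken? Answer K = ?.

K = 5

after  0: x0=0x91 x1=0xa3 x2=0x9b x3=0x80 x4=0xfa x5=0xe5  N=1 Z=0
after  1: x0=0x91 x1=0x2c x2=0x9b x3=0x80 x4=0xfa x5=0xe5  N=0 Z=0
after  2: x0=0x91 x1=0x2c x2=0x9b x3=0x80 x4=0xc9 x5=0xe5  N=1 Z=0
after  3: x0=0x91 x1=0x2c x2=0x9b x3=0x80 x4=0x64 x5=0xe5  N=0 Z=0
after  4: x0=0x91 x1=0x2c x2=0x9b x3=0x80 x4=0x64 x5=0x91  N=1 Z=0
after  5: x0=0x91 x1=0x90 x2=0x9b x3=0x80 x4=0x64 x5=0x91  N=1 Z=0
-- IRQ taken; context saved, return-PC = 6 --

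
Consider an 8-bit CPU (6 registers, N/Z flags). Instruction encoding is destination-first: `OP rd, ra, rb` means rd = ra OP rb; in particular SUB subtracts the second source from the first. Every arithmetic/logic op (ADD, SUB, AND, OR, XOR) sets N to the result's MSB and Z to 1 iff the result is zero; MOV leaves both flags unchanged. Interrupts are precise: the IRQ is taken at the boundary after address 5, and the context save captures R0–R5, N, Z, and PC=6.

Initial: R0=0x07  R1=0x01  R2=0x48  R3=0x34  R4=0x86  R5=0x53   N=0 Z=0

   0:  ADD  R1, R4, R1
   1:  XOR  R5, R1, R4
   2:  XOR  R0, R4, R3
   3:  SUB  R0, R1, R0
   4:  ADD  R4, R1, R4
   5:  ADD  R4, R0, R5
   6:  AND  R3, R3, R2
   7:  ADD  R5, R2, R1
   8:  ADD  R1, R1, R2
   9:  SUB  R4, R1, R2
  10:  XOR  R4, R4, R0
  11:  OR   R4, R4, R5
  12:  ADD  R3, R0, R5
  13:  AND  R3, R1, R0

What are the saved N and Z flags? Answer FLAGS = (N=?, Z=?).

FLAGS = (N=1, Z=0)

after  0: R0=0x07 R1=0x87 R2=0x48 R3=0x34 R4=0x86 R5=0x53  N=1 Z=0
after  1: R0=0x07 R1=0x87 R2=0x48 R3=0x34 R4=0x86 R5=0x01  N=0 Z=0
after  2: R0=0xb2 R1=0x87 R2=0x48 R3=0x34 R4=0x86 R5=0x01  N=1 Z=0
after  3: R0=0xd5 R1=0x87 R2=0x48 R3=0x34 R4=0x86 R5=0x01  N=1 Z=0
after  4: R0=0xd5 R1=0x87 R2=0x48 R3=0x34 R4=0x0d R5=0x01  N=0 Z=0
after  5: R0=0xd5 R1=0x87 R2=0x48 R3=0x34 R4=0xd6 R5=0x01  N=1 Z=0
-- IRQ taken; context saved, return-PC = 6 --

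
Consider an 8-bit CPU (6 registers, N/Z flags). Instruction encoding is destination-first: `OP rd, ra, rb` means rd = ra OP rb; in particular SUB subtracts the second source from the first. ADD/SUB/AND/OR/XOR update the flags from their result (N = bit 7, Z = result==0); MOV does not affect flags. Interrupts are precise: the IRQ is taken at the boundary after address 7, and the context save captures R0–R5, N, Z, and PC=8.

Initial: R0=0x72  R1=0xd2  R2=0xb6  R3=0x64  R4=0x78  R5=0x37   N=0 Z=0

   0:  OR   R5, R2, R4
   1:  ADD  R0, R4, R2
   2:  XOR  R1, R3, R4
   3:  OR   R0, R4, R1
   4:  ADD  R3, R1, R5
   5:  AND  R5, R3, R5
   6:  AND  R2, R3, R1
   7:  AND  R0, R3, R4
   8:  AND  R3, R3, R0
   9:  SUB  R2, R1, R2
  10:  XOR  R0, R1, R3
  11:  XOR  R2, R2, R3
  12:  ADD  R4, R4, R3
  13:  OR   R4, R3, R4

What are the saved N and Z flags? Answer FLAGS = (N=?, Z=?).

FLAGS = (N=0, Z=0)

after  0: R0=0x72 R1=0xd2 R2=0xb6 R3=0x64 R4=0x78 R5=0xfe  N=1 Z=0
after  1: R0=0x2e R1=0xd2 R2=0xb6 R3=0x64 R4=0x78 R5=0xfe  N=0 Z=0
after  2: R0=0x2e R1=0x1c R2=0xb6 R3=0x64 R4=0x78 R5=0xfe  N=0 Z=0
after  3: R0=0x7c R1=0x1c R2=0xb6 R3=0x64 R4=0x78 R5=0xfe  N=0 Z=0
after  4: R0=0x7c R1=0x1c R2=0xb6 R3=0x1a R4=0x78 R5=0xfe  N=0 Z=0
after  5: R0=0x7c R1=0x1c R2=0xb6 R3=0x1a R4=0x78 R5=0x1a  N=0 Z=0
after  6: R0=0x7c R1=0x1c R2=0x18 R3=0x1a R4=0x78 R5=0x1a  N=0 Z=0
after  7: R0=0x18 R1=0x1c R2=0x18 R3=0x1a R4=0x78 R5=0x1a  N=0 Z=0
-- IRQ taken; context saved, return-PC = 8 --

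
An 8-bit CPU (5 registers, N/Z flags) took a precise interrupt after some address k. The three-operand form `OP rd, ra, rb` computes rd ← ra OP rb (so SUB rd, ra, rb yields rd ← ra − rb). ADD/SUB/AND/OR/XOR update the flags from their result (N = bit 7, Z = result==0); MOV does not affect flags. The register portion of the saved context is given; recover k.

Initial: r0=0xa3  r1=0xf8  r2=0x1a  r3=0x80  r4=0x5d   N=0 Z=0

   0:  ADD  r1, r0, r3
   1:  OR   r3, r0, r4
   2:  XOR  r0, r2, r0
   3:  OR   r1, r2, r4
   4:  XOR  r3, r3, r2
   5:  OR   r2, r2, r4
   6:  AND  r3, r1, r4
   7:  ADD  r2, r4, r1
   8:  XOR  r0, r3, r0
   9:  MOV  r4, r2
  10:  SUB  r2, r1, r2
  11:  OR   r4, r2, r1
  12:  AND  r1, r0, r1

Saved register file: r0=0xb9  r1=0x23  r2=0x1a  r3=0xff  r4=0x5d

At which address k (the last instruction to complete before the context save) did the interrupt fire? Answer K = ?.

K = 2

after  0: r0=0xa3 r1=0x23 r2=0x1a r3=0x80 r4=0x5d  N=0 Z=0
after  1: r0=0xa3 r1=0x23 r2=0x1a r3=0xff r4=0x5d  N=1 Z=0
after  2: r0=0xb9 r1=0x23 r2=0x1a r3=0xff r4=0x5d  N=1 Z=0
-- IRQ taken; context saved, return-PC = 3 --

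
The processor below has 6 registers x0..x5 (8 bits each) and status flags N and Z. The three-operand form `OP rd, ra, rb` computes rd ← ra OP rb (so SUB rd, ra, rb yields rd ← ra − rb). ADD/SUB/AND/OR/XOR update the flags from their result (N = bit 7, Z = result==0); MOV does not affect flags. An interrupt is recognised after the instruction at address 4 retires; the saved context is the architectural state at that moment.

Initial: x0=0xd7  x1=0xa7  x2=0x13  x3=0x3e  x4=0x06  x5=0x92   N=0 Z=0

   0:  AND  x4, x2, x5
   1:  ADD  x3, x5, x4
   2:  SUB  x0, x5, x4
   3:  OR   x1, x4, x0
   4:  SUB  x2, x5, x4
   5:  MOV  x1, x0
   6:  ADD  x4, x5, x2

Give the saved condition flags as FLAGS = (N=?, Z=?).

after  0: x0=0xd7 x1=0xa7 x2=0x13 x3=0x3e x4=0x12 x5=0x92  N=0 Z=0
after  1: x0=0xd7 x1=0xa7 x2=0x13 x3=0xa4 x4=0x12 x5=0x92  N=1 Z=0
after  2: x0=0x80 x1=0xa7 x2=0x13 x3=0xa4 x4=0x12 x5=0x92  N=1 Z=0
after  3: x0=0x80 x1=0x92 x2=0x13 x3=0xa4 x4=0x12 x5=0x92  N=1 Z=0
after  4: x0=0x80 x1=0x92 x2=0x80 x3=0xa4 x4=0x12 x5=0x92  N=1 Z=0
-- IRQ taken; context saved, return-PC = 5 --

FLAGS = (N=1, Z=0)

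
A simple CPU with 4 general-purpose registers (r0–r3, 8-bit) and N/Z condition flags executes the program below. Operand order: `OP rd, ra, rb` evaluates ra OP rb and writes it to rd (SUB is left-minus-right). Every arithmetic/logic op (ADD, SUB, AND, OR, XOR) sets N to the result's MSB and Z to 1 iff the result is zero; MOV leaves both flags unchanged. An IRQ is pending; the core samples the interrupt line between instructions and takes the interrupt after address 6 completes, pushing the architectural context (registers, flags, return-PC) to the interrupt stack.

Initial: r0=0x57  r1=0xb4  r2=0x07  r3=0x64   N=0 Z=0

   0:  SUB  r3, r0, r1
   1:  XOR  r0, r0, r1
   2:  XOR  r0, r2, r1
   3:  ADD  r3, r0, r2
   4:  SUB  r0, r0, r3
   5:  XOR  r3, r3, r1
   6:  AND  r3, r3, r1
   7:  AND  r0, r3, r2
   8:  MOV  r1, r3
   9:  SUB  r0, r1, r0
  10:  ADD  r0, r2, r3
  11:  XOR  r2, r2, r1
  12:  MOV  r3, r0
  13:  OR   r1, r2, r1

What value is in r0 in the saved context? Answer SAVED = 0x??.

SAVED = 0xf9

after  0: r0=0x57 r1=0xb4 r2=0x07 r3=0xa3  N=1 Z=0
after  1: r0=0xe3 r1=0xb4 r2=0x07 r3=0xa3  N=1 Z=0
after  2: r0=0xb3 r1=0xb4 r2=0x07 r3=0xa3  N=1 Z=0
after  3: r0=0xb3 r1=0xb4 r2=0x07 r3=0xba  N=1 Z=0
after  4: r0=0xf9 r1=0xb4 r2=0x07 r3=0xba  N=1 Z=0
after  5: r0=0xf9 r1=0xb4 r2=0x07 r3=0x0e  N=0 Z=0
after  6: r0=0xf9 r1=0xb4 r2=0x07 r3=0x04  N=0 Z=0
-- IRQ taken; context saved, return-PC = 7 --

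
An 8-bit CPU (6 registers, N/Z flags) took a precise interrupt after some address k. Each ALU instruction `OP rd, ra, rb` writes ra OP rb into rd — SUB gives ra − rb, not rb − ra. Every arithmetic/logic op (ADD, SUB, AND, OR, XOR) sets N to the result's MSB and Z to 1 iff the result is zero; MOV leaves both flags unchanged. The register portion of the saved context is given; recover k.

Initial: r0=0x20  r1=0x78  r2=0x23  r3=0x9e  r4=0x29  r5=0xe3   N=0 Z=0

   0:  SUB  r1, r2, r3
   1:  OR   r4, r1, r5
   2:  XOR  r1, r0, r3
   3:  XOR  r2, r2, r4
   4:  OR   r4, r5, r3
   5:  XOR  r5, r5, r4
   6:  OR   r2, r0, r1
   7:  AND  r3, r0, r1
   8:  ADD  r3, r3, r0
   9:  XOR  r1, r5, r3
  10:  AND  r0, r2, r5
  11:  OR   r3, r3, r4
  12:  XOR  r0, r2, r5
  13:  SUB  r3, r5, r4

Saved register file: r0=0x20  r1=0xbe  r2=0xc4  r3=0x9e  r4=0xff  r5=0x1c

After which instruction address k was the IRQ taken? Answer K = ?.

after  0: r0=0x20 r1=0x85 r2=0x23 r3=0x9e r4=0x29 r5=0xe3  N=1 Z=0
after  1: r0=0x20 r1=0x85 r2=0x23 r3=0x9e r4=0xe7 r5=0xe3  N=1 Z=0
after  2: r0=0x20 r1=0xbe r2=0x23 r3=0x9e r4=0xe7 r5=0xe3  N=1 Z=0
after  3: r0=0x20 r1=0xbe r2=0xc4 r3=0x9e r4=0xe7 r5=0xe3  N=1 Z=0
after  4: r0=0x20 r1=0xbe r2=0xc4 r3=0x9e r4=0xff r5=0xe3  N=1 Z=0
after  5: r0=0x20 r1=0xbe r2=0xc4 r3=0x9e r4=0xff r5=0x1c  N=0 Z=0
-- IRQ taken; context saved, return-PC = 6 --

K = 5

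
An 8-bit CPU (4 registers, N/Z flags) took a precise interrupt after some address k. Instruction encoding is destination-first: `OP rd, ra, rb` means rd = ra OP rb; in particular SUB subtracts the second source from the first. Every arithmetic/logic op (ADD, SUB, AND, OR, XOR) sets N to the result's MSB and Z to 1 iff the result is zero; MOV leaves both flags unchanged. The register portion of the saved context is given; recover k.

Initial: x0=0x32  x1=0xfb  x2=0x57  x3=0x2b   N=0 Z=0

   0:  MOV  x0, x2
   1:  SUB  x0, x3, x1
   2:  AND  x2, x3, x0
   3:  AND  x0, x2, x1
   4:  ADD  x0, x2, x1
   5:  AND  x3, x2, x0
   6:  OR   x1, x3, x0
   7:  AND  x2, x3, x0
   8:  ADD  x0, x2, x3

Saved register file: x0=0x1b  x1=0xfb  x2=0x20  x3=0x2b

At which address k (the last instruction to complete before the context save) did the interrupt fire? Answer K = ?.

after  0: x0=0x57 x1=0xfb x2=0x57 x3=0x2b  N=0 Z=0
after  1: x0=0x30 x1=0xfb x2=0x57 x3=0x2b  N=0 Z=0
after  2: x0=0x30 x1=0xfb x2=0x20 x3=0x2b  N=0 Z=0
after  3: x0=0x20 x1=0xfb x2=0x20 x3=0x2b  N=0 Z=0
after  4: x0=0x1b x1=0xfb x2=0x20 x3=0x2b  N=0 Z=0
-- IRQ taken; context saved, return-PC = 5 --

K = 4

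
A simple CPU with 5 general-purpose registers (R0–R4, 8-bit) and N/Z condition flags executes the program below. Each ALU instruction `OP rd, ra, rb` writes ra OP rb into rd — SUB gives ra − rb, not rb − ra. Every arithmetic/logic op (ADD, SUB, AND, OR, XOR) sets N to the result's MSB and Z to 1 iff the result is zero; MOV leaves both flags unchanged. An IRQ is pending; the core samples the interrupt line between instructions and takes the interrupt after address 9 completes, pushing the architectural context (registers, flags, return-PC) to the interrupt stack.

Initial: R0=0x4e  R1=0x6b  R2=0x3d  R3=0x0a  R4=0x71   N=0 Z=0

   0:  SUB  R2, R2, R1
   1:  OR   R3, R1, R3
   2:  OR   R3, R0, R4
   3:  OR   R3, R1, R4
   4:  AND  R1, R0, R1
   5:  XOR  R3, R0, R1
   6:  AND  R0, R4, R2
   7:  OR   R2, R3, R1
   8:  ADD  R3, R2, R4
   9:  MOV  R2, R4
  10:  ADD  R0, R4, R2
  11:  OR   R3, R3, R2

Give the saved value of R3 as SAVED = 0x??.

SAVED = 0xbf

after  0: R0=0x4e R1=0x6b R2=0xd2 R3=0x0a R4=0x71  N=1 Z=0
after  1: R0=0x4e R1=0x6b R2=0xd2 R3=0x6b R4=0x71  N=0 Z=0
after  2: R0=0x4e R1=0x6b R2=0xd2 R3=0x7f R4=0x71  N=0 Z=0
after  3: R0=0x4e R1=0x6b R2=0xd2 R3=0x7b R4=0x71  N=0 Z=0
after  4: R0=0x4e R1=0x4a R2=0xd2 R3=0x7b R4=0x71  N=0 Z=0
after  5: R0=0x4e R1=0x4a R2=0xd2 R3=0x04 R4=0x71  N=0 Z=0
after  6: R0=0x50 R1=0x4a R2=0xd2 R3=0x04 R4=0x71  N=0 Z=0
after  7: R0=0x50 R1=0x4a R2=0x4e R3=0x04 R4=0x71  N=0 Z=0
after  8: R0=0x50 R1=0x4a R2=0x4e R3=0xbf R4=0x71  N=1 Z=0
after  9: R0=0x50 R1=0x4a R2=0x71 R3=0xbf R4=0x71  N=1 Z=0
-- IRQ taken; context saved, return-PC = 10 --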